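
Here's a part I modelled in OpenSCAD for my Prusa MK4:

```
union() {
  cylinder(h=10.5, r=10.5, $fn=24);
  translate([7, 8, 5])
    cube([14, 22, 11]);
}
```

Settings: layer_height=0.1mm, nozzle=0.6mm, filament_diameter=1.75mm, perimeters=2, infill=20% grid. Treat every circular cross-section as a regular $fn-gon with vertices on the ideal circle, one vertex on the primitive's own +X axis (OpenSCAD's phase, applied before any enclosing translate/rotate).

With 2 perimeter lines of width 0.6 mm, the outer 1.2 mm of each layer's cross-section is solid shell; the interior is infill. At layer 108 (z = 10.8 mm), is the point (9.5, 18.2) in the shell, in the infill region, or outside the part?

At z = 10.8 mm: the cylinder is not intersected at this z (z outside [0, 10.5]); the cube at (7, 8) (footprint 14×22) is included at this height; Combining (union): only the 14×22 cube at (7, 8) is present, so the union is just that shape — 1 connected region. Overall, the cross-section is a single solid region. The nearest boundary edge runs (7.00, 30.00)→(7.00, 8.00); distance from the point to it = 2.50 mm. The point is inside the cross-section and 2.50 mm from the nearest boundary — more than the 1.2 mm shell width (2 × 0.6), so it's in the infill interior.

infill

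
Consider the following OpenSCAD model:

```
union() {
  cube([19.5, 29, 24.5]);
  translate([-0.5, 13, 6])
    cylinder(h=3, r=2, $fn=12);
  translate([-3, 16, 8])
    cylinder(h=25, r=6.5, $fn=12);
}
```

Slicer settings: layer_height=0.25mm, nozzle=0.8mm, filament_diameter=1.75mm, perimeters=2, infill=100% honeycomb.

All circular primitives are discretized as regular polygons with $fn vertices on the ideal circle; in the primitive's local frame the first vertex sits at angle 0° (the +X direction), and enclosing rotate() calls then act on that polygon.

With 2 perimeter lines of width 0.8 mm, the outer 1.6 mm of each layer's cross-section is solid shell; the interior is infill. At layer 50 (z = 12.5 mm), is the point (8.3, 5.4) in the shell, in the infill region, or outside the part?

infill

At z = 12.5 mm: the 19.5×29 cube contributes its full rectangle; the cylinder at (-0.5, 13) does not reach this height (z outside [6, 9]); the cylinder at (-3, 16): section is a regular 12-gon, circumradius r=6.5; Taking the union: the regions partially overlap (shared area 26.79 mm²), so overlapping operands fuse into one piece — 1 connected region. Overall, the cross-section is a single solid region. The nearest boundary edge runs (19.50, 0.00)→(0.00, 0.00); distance from the point to it = 5.40 mm. The point is inside the cross-section and 5.40 mm from the nearest boundary — more than the 1.6 mm shell width (2 × 0.8), so it's in the infill interior.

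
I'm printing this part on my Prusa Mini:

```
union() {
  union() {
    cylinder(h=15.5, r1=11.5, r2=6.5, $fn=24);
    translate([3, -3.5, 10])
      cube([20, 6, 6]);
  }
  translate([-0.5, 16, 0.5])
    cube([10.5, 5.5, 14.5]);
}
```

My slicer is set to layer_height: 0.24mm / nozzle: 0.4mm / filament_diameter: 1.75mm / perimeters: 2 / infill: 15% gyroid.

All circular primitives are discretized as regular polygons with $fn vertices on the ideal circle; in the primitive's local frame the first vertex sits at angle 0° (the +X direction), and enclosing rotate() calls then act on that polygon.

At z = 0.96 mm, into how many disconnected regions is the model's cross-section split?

2

At z = 0.96 mm: the cone: at t=0.062 of its height the radius interpolates to r₁+(r₂−r₁)t = 11.190, giving a regular 24-gon of that circumradius; the cube at (3, -3.5) is not intersected at this z (z outside [10, 16]); Merging all regions: only the cone is present, so the union is just that shape — 1 connected region; the cube at (-0.5, 16) is present — its section is the full 10.5×5.5 rectangle; Combining (union): the 2 present regions are separate (no shared area or edge), so areas and boundary lengths simply add and each stays a separate island — 2 connected regions. The result has 2 disconnected regions.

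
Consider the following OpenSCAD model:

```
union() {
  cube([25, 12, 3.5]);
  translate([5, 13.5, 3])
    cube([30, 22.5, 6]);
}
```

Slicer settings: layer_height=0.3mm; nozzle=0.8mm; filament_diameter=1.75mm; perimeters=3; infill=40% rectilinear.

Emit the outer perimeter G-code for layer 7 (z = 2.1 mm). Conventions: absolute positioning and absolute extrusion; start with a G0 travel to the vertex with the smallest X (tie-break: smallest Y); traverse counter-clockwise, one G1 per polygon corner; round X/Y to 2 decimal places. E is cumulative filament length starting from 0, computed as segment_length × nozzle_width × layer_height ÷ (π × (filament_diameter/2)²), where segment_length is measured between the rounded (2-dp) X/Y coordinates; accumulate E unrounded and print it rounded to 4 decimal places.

At z = 2.1 mm: the cube (footprint 25×12) is included at this height; the cube at (5, 13.5) does not reach this height (z outside [3, 9]); Combining (union): only the 25×12 cube is present, so the union is just that shape — 1 connected region. The outline is a single polygon with 4 vertices. Extrusion per mm of travel: 0.8 × 0.3 / (π × 0.875²) = 0.099780. Accumulating E over each segment gives final E = 7.3837.

G0 X0.00 Y0.00 Z2.10
G1 X25.00 Y0.00 E2.4945
G1 X25.00 Y12.00 E3.6919
G1 X0.00 Y12.00 E6.1864
G1 X0.00 Y0.00 E7.3837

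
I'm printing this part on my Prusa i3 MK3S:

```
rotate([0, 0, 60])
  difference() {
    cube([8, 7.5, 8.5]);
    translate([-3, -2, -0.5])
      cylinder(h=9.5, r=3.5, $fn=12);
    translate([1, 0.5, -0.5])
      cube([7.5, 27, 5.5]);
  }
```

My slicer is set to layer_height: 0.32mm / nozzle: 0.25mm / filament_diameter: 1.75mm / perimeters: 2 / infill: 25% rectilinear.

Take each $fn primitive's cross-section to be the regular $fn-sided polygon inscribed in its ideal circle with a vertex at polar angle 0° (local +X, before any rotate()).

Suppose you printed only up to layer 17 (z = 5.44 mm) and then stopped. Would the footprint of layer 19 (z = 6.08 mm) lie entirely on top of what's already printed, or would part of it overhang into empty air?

Compare the two slices. At z = 5.44: the 8×7.5 cube contributes its full rectangle (area 60.00 mm²); the r=3.5 cylinder at (-3, -2) gives a regular 12-gon of circumradius 3.5 (constant along its height) (area = (12/2)·3.500²·sin(360°/12) = 36.75 mm²); the cube at (1, 0.5) is not intersected at this z (z outside [-0.5, 5]); Taking the first minus the rest: starting from the 8×7.5 cube (60.00 mm²), the r=3.5 cylinder at (-3, -2) misses the remaining region (no effect) — area = 60.00 mm²; (whole slice rotated 60° about Z — lengths, areas and connectivity unchanged). At z = 6.08: the 8×7.5 cube contributes its full rectangle (area 60.00 mm²); the r=3.5 cylinder at (-3, -2) contributes a regular 12-gon of circumradius 3.5 (area = (12/2)·3.500²·sin(360°/12) = 36.75 mm²); the cube at (1, 0.5) is not intersected at this z (z outside [-0.5, 5]); After the difference (first − rest): starting from the 8×7.5 cube (60.00 mm²), the r=3.5 cylinder at (-3, -2) misses the remaining region (no effect) — area = 60.00 mm²; (rotated 60° about Z; rotation is an isometry so areas/perimeters/island counts are preserved). Checking containment: the cross-section at z = 6.08 is a subset of the cross-section at z = 5.44.

entirely on top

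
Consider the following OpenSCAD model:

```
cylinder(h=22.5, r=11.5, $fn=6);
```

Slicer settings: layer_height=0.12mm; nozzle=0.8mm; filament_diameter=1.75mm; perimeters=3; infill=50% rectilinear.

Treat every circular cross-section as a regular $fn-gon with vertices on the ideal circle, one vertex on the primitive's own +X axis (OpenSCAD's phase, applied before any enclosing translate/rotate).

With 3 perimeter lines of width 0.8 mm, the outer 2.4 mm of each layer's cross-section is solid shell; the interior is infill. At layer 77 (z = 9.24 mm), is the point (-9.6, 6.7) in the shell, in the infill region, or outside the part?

outside

At z = 9.24 mm: the r=11.5 cylinder gives a regular 6-gon of circumradius 11.5 (constant along its height). Overall, the cross-section is a single solid region. The nearest boundary edge runs (-5.75, 9.96)→(-11.50, 0.00); distance from the point to it = 1.70 mm. The point is not inside any of the regions above, so it lies outside the cross-section (1.70 mm from the nearest boundary).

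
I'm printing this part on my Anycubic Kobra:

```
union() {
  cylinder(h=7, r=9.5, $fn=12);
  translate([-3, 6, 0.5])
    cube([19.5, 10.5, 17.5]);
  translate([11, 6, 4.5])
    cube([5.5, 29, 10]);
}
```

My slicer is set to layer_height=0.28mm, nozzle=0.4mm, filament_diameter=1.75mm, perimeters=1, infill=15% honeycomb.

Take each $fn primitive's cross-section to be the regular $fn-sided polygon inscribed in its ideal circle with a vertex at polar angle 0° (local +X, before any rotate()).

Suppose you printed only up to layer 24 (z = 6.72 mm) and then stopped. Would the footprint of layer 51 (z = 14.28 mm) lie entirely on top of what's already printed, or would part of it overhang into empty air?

entirely on top

Compare the two slices. At z = 6.72: the r=9.5 cylinder gives a regular 12-gon of circumradius 9.5 (constant along its height) (area = (12/2)·9.500²·sin(360°/12) = 270.75 mm²); the cube at (-3, 6) is present — its section is the full 19.5×10.5 rectangle (area 204.75 mm²); the cube at (11, 6) (footprint 5.5×29) is included at this height (area 159.50 mm²); Merging all regions: the regions partially overlap — summed areas 635.00 mm² minus the doubly-counted overlap 83.13 mm² gives 551.87 mm² — area = 551.87 mm². At z = 14.28: the cylinder is not intersected at this z (z outside [0, 7]); the cube at (-3, 6) is present — its section is the full 19.5×10.5 rectangle (area 204.75 mm²); the cube at (11, 6) is present — its section is the full 5.5×29 rectangle (area 159.50 mm²); Taking the union: the regions partially overlap — summed areas 364.25 mm² minus the doubly-counted overlap 57.75 mm² gives 306.50 mm² — area = 306.50 mm². Checking containment: the cross-section at z = 14.28 is a subset of the cross-section at z = 6.72.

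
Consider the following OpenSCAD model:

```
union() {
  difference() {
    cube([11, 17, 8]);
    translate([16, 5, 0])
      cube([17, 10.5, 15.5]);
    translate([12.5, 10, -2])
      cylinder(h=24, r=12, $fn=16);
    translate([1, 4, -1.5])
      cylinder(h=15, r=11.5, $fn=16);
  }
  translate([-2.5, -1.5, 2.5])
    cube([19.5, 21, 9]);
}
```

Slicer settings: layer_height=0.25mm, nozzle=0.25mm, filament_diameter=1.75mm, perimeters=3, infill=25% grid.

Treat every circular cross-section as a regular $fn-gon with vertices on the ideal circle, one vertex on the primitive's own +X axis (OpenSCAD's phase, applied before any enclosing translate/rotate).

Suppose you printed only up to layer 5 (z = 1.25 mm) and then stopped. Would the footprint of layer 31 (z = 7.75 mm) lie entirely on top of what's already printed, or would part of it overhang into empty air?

Compare the two slices. At z = 1.25: the cube is present — its section is the full 11×17 rectangle (area 187.00 mm²); the 17×10.5 cube at (16, 5) contributes its full rectangle (area 178.50 mm²); the r=12 cylinder at (12.5, 10) gives a regular 16-gon of circumradius 12 (constant along its height) (area = (16/2)·12.000²·sin(360°/16) = 440.85 mm²); the cylinder at (1, 4): section is a regular 16-gon, circumradius r=11.5 (area = (16/2)·11.500²·sin(360°/16) = 404.88 mm²); Taking the first minus the rest: starting from the 11×17 cube (187.00 mm²), the 17×10.5 cube at (16, 5) misses the remaining region (no effect); the r=12 cylinder at (12.5, 10) partially overlaps it — only the 154.51 mm² overlap (of its 440.85 mm²) is removed, clipping the outline; the r=11.5 cylinder at (1, 4) partially overlaps it — only the 28.52 mm² overlap (of its 404.88 mm²) is removed, clipping the outline — area = 3.97 mm²; the cube at (-2.5, -1.5) is not intersected at this z (z outside [2.5, 11.5]); Combining (union): only the result so far is present, so the union is just that shape — area = 3.97 mm². At z = 7.75: the cube (footprint 11×17) is included at this height (area 187.00 mm²); the 17×10.5 cube at (16, 5) contributes its full rectangle (area 178.50 mm²); the r=12 cylinder at (12.5, 10) contributes a regular 16-gon of circumradius 12 (area = (16/2)·12.000²·sin(360°/16) = 440.85 mm²); the cylinder at (1, 4): section is a regular 16-gon, circumradius r=11.5 (area = (16/2)·11.500²·sin(360°/16) = 404.88 mm²); Taking the first minus the rest: starting from the 11×17 cube (187.00 mm²), the 17×10.5 cube at (16, 5) misses the remaining region (no effect); the r=12 cylinder at (12.5, 10) partially overlaps it — only the 154.51 mm² overlap (of its 440.85 mm²) is removed, clipping the outline; the r=11.5 cylinder at (1, 4) partially overlaps it — only the 28.52 mm² overlap (of its 404.88 mm²) is removed, clipping the outline — area = 3.97 mm²; the 19.5×21 cube at (-2.5, -1.5) contributes its full rectangle (area 409.50 mm²); Taking the union: the result so far lies entirely inside the 19.5×21 cube at (-2.5, -1.5), so the union is just the 19.5×21 cube at (-2.5, -1.5) — area = 409.50 mm². Checking containment: at z = 7.75 the cross-section extends beyond the z = 1.25 cross-section by about 405.53 mm².

part overhangs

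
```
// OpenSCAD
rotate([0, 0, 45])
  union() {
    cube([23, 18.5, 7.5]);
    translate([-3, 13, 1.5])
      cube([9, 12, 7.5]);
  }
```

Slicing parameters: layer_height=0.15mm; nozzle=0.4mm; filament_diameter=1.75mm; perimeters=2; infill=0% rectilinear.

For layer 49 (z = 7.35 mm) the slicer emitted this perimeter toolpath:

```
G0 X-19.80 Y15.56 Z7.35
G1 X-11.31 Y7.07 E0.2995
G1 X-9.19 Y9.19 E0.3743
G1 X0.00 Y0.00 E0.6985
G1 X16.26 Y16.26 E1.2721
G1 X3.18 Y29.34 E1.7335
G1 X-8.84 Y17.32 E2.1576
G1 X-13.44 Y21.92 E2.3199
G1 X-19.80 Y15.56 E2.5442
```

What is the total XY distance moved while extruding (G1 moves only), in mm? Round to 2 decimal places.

101.99 mm

Sum the Euclidean lengths of each G1 segment: total = 101.99 mm.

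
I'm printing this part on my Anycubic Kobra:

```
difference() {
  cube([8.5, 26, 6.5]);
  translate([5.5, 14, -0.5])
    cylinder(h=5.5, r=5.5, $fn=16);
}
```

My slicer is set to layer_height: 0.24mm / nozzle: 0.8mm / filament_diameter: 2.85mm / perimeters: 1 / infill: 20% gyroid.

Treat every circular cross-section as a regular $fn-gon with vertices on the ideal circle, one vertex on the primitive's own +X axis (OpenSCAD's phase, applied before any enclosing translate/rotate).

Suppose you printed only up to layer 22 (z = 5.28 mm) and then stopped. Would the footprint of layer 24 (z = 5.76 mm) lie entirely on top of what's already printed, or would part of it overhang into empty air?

Compare the two slices. At z = 5.28: the 8.5×26 cube contributes its full rectangle (area 221.00 mm²); the cylinder at (5.5, 14) does not reach this height (z outside [-0.5, 5]); Taking the first minus the rest: none of the subtracted shapes is present at this height, so the 8.5×26 cube is unchanged — area = 221.00 mm². At z = 5.76: the cube is present — its section is the full 8.5×26 rectangle (area 221.00 mm²); the cylinder at (5.5, 14) is absent (z outside [-0.5, 5]); Taking the first minus the rest: none of the subtracted shapes is present at this height, so the 8.5×26 cube is unchanged — area = 221.00 mm². Checking containment: the cross-section at z = 5.76 is a subset of the cross-section at z = 5.28.

entirely on top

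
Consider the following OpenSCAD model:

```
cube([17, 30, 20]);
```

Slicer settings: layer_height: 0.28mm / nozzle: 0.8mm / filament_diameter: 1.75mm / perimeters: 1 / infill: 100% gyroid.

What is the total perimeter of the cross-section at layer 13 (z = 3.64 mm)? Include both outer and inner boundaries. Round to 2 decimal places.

94.00 mm

At z = 3.64 mm: the cube is present — its section is the full 17×30 rectangle (perimeter 94.00 mm). Overall, the cross-section is a single solid region. Total boundary length (outer) = 94.00 mm.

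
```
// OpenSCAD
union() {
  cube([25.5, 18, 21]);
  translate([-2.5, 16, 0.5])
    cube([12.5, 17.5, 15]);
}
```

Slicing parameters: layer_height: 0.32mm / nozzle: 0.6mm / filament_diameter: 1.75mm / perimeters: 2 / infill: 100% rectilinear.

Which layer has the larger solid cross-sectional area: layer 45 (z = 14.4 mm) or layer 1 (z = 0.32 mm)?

layer 45 (z = 14.4 mm)

Layer 45 (z = 14.4): the cube (footprint 25.5×18) is included at this height (area 459.00 mm²); the cube at (-2.5, 16) is present — its section is the full 12.5×17.5 rectangle (area 218.75 mm²); Taking the union: the regions partially overlap — summed areas 677.75 mm² minus the doubly-counted overlap 20.00 mm² gives 657.75 mm² — area = 657.75 mm². So its area = 657.75 mm². Layer 1 (z = 0.32): the cube (footprint 25.5×18) is included at this height (area 459.00 mm²); the cube at (-2.5, 16) does not reach this height (z outside [0.5, 15.5]); Merging all regions: only the 25.5×18 cube is present, so the union is just that shape — area = 459.00 mm². So its area = 459.00 mm². Layer 45 is larger (657.75 vs 459.00 mm²).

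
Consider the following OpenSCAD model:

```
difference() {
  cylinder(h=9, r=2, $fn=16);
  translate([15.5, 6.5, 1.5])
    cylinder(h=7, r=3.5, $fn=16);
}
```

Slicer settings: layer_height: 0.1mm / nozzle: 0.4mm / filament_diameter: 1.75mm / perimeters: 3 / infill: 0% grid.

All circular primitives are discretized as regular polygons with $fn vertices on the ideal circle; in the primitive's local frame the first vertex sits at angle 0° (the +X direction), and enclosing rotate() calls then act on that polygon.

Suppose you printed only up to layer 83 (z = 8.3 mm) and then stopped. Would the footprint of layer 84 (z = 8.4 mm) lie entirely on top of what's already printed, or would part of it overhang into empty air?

Compare the two slices. At z = 8.3: the cylinder: section is a regular 16-gon, circumradius r=2 (area = (16/2)·2.000²·sin(360°/16) = 12.25 mm²); the r=3.5 cylinder at (15.5, 6.5) gives a regular 16-gon of circumradius 3.5 (constant along its height) (area = (16/2)·3.500²·sin(360°/16) = 37.50 mm²); Taking the first minus the rest: starting from the r=2 cylinder (12.25 mm²), the r=3.5 cylinder at (15.5, 6.5) misses the remaining region (no effect) — area = 12.25 mm². At z = 8.4: the cylinder: section is a regular 16-gon, circumradius r=2 (area = (16/2)·2.000²·sin(360°/16) = 12.25 mm²); the r=3.5 cylinder at (15.5, 6.5) gives a regular 16-gon of circumradius 3.5 (constant along its height) (area = (16/2)·3.500²·sin(360°/16) = 37.50 mm²); Subtracting the remaining from the first: starting from the r=2 cylinder (12.25 mm²), the r=3.5 cylinder at (15.5, 6.5) misses the remaining region (no effect) — area = 12.25 mm². Checking containment: the cross-section at z = 8.4 is a subset of the cross-section at z = 8.3.

entirely on top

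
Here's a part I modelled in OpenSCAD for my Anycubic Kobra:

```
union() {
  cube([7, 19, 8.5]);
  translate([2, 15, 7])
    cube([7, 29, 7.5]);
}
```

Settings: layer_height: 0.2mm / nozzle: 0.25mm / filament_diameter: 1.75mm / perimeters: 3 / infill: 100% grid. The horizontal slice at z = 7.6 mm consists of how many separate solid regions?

At z = 7.6 mm: the cube is present — its section is the full 7×19 rectangle; the 7×29 cube at (2, 15) contributes its full rectangle; Taking the union: the regions partially overlap (shared area 20.00 mm²), so overlapping operands fuse into one piece — 1 connected region. The result has 1 disconnected region.

1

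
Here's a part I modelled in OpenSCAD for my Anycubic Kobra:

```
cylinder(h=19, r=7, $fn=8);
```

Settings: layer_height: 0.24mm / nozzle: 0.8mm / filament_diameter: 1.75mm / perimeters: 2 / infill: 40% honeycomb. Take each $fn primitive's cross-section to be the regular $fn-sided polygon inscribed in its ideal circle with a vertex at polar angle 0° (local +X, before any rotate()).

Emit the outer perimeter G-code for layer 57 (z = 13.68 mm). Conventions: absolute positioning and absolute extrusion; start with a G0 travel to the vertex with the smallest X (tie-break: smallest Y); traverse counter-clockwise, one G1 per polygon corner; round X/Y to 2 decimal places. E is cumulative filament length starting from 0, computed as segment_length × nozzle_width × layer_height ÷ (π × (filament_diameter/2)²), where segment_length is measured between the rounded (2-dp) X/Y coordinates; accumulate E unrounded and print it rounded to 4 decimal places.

At z = 13.68 mm: the r=7 cylinder gives a regular 8-gon of circumradius 7 (constant along its height). The outline is a single polygon with 8 vertices. Extrusion per mm of travel: 0.8 × 0.24 / (π × 0.875²) = 0.079824. Accumulating E over each segment gives final E = 3.4214.

G0 X-7.00 Y0.00 Z13.68
G1 X-4.95 Y-4.95 E0.4277
G1 X0.00 Y-7.00 E0.8554
G1 X4.95 Y-4.95 E1.2830
G1 X7.00 Y0.00 E1.7107
G1 X4.95 Y4.95 E2.1384
G1 X0.00 Y7.00 E2.5661
G1 X-4.95 Y4.95 E2.9937
G1 X-7.00 Y0.00 E3.4214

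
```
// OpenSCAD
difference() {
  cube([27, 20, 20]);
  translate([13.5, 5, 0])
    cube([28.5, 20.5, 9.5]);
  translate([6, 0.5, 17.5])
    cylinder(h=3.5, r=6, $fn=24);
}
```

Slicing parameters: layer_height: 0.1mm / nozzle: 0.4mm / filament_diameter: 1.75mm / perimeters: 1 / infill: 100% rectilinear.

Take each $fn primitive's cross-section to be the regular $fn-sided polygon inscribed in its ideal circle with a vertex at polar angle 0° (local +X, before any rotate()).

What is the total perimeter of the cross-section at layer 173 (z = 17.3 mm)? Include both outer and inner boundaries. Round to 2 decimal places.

94.00 mm

At z = 17.3 mm: the cube (footprint 27×20) is included at this height (perimeter 94.00 mm); the cube at (13.5, 5) is not intersected at this z (z outside [0, 9.5]); the cylinder at (6, 0.5) is not intersected at this z (z outside [17.5, 21]); Subtracting the remaining from the first: none of the subtracted shapes is present at this height, so the 27×20 cube is unchanged — boundary = 94.00 mm. Overall, the cross-section is a single solid region. Total boundary length (outer) = 94.00 mm.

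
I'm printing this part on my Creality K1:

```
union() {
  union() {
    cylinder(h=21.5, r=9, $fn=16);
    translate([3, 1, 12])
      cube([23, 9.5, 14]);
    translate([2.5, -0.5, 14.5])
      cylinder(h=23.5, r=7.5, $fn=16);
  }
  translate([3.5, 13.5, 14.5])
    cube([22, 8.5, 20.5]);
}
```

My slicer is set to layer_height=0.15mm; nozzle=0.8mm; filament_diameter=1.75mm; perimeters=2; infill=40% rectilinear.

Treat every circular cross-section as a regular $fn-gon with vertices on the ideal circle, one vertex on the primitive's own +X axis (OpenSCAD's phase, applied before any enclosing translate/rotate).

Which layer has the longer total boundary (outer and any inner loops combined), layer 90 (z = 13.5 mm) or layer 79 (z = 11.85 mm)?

Layer 90 (z = 13.5): the r=9 cylinder gives a regular 16-gon of circumradius 9 (constant along its height) (perimeter = 2·16·9.000·sin(180°/16) = 56.19 mm); the cube at (3, 1) is present — its section is the full 23×9.5 rectangle (perimeter 65.00 mm); the cylinder at (2.5, -0.5) is absent (z outside [14.5, 38]); Taking the union: the regions partially overlap (shared area 29.99 mm²), so the edge portions inside another operand are dropped and the merged outline is re-measured after clipping — boundary = 98.01 mm; the cube at (3.5, 13.5) does not reach this height (z outside [14.5, 35]); Taking the union: only the result so far is present, so the union is just that shape — boundary = 98.01 mm. So its perimeter = 98.01 mm. Layer 79 (z = 11.85): the cylinder: section is a regular 16-gon, circumradius r=9 (perimeter = 2·16·9.000·sin(180°/16) = 56.19 mm); the cube at (3, 1) is not intersected at this z (z outside [12, 26]); the cylinder at (2.5, -0.5) is not intersected at this z (z outside [14.5, 38]); Combining (union): only the r=9 cylinder is present, so the union is just that shape — boundary = 56.19 mm; the cube at (3.5, 13.5) is absent (z outside [14.5, 35]); Taking the union: only the result so far is present, so the union is just that shape — boundary = 56.19 mm. So its perimeter = 56.19 mm. Layer 90 is larger (98.01 vs 56.19 mm).

layer 90 (z = 13.5 mm)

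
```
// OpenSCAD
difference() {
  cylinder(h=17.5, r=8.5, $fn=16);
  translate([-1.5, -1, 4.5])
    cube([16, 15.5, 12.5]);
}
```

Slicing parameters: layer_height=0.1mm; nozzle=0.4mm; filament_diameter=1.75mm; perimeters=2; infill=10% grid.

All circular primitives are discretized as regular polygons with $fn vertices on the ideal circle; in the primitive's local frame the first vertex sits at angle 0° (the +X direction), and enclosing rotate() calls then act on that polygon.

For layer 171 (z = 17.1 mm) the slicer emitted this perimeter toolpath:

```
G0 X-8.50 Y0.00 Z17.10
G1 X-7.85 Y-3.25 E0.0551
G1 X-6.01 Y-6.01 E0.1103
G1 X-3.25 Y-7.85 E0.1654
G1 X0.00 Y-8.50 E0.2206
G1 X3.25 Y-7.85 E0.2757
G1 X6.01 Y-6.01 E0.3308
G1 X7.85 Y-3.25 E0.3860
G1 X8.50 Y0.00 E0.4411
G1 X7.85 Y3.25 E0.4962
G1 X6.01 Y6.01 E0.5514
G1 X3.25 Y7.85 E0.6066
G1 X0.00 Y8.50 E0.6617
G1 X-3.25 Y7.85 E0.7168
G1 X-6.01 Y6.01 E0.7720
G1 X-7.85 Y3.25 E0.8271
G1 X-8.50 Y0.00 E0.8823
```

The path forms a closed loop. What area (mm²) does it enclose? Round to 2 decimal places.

Apply the shoelace formula to the sequence of (X, Y) vertices; enclosed area = 221.08 mm².

221.08 mm²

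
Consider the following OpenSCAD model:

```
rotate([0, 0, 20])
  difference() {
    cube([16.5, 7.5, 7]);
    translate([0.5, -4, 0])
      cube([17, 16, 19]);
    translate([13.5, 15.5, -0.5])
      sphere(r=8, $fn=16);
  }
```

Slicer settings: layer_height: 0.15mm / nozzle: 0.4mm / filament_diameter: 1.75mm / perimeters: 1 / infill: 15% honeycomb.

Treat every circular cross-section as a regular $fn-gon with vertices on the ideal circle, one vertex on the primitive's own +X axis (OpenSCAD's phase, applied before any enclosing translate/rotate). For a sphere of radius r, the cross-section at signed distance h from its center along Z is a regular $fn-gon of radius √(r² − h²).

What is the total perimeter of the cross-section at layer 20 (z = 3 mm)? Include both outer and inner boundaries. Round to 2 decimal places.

16.00 mm

At z = 3 mm: the 16.5×7.5 cube contributes its full rectangle (perimeter 48.00 mm); the cube at (0.5, -4) is present — its section is the full 17×16 rectangle (perimeter 66.00 mm); the sphere at (13.5, 15.5): section is a regular 16-gon, circumradius = √(r²−h²) = √(8²−3.5²) = 7.194 (perimeter = 2·16·7.194·sin(180°/16) = 44.91 mm); Subtracting the remaining from the first: starting from the 16.5×7.5 cube, the 17×16 cube at (0.5, -4) partially overlaps it — only the 120.00 mm² overlap (of its 272.00 mm²) is removed, clipping the outline; the r=8 sphere at (13.5, 15.5) misses the remaining region (no effect) — boundary = 16.00 mm; (rotated 20° about Z; rotation is an isometry so areas/perimeters/island counts are preserved). Overall, the cross-section is a single solid region. Total boundary length (outer) = 16.00 mm.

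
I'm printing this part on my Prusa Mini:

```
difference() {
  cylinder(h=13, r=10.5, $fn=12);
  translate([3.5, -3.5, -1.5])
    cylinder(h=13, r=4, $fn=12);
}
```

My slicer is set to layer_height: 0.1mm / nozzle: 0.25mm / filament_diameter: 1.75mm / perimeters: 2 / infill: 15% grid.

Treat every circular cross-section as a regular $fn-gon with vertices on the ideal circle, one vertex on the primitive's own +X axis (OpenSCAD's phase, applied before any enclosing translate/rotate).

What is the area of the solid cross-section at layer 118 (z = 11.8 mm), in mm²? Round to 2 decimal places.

At z = 11.8 mm: the cylinder: section is a regular 12-gon, circumradius r=10.5 (area = (12/2)·10.500²·sin(360°/12) = 330.75 mm²); the cylinder at (3.5, -3.5) is not intersected at this z (z outside [-1.5, 11.5]); Subtracting the remaining from the first: none of the subtracted shapes is present at this height, so the r=10.5 cylinder is unchanged — area = 330.75 mm². Overall, the cross-section is a single solid region. Net area = 330.75 mm².

330.75 mm²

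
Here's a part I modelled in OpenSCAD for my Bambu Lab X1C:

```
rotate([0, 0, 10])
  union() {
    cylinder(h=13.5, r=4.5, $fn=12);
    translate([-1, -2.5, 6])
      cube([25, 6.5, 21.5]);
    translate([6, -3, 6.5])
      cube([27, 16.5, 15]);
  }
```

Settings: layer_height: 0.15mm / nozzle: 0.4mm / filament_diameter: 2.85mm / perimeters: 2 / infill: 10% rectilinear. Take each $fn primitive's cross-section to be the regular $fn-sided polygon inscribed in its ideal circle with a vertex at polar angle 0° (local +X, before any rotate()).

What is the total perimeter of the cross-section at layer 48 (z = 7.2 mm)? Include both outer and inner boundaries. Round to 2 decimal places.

At z = 7.2 mm: the r=4.5 cylinder contributes a regular 12-gon of circumradius 4.5 (perimeter = 2·12·4.500·sin(180°/12) = 27.95 mm); the cube at (-1, -2.5) (footprint 25×6.5) is included at this height (perimeter 63.00 mm); the cube at (6, -3) is present — its section is the full 27×16.5 rectangle (perimeter 87.00 mm); Merging all regions: the regions partially overlap (shared area 148.61 mm²), so the edge portions inside another operand are dropped and the merged outline is re-measured after clipping — boundary = 107.20 mm; (rotated 10° about Z; rotation is an isometry so areas/perimeters/island counts are preserved). Overall, the cross-section is a single solid region. Total boundary length (outer) = 107.20 mm.

107.20 mm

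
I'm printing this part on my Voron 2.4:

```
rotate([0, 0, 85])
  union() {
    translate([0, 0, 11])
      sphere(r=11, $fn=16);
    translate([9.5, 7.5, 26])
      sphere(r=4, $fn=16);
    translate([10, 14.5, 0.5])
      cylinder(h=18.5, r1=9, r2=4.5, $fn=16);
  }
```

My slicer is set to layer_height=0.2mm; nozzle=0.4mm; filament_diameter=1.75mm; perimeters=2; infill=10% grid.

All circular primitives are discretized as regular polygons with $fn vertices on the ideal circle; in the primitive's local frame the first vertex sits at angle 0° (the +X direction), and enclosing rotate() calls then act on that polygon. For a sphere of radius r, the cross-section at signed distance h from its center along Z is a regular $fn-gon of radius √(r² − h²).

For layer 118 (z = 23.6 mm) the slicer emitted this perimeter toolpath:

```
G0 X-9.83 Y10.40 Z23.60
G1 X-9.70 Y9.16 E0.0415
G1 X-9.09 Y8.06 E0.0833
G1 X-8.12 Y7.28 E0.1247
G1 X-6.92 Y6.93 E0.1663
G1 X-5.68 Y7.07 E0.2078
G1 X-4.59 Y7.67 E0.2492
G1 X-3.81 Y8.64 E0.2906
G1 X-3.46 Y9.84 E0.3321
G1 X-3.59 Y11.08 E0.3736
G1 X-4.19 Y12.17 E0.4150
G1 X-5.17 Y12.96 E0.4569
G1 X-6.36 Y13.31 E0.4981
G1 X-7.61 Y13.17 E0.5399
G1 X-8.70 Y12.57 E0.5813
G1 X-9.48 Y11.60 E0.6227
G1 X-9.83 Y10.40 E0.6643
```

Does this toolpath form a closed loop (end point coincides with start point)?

yes

Start point (G0): (-9.83, 10.40). End point (last G1): the path returns to the start — closed.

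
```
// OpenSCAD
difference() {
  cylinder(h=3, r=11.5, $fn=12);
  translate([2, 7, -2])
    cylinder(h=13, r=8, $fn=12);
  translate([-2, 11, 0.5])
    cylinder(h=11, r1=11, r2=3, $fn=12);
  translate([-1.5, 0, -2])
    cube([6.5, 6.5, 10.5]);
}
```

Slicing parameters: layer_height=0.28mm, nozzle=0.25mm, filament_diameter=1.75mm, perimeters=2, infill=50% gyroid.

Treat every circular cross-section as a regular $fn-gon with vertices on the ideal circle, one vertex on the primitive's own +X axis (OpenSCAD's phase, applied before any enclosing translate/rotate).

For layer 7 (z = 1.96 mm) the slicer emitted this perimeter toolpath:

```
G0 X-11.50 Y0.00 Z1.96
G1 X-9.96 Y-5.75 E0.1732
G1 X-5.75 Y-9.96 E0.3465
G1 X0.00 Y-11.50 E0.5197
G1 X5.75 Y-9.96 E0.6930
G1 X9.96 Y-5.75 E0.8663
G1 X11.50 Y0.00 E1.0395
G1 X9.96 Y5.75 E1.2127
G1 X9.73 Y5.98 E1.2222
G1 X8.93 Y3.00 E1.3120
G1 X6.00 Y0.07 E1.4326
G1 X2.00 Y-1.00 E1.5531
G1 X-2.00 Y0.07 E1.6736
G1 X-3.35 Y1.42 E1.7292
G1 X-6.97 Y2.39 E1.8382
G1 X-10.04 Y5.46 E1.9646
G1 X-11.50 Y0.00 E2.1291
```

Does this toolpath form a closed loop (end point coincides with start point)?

Start point (G0): (-11.50, 0.00). End point (last G1): the path returns to the start — closed.

yes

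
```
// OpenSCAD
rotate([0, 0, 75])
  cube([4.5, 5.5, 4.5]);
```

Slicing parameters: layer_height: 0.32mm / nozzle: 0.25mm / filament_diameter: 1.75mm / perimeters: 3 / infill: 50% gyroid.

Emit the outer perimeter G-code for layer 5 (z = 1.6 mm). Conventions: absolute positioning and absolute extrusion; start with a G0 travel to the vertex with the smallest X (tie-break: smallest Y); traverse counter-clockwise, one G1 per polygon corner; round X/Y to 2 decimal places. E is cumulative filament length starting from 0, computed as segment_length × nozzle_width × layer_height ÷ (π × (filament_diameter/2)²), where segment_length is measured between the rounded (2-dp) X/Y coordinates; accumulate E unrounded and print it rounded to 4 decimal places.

G0 X-5.31 Y1.42 Z1.60
G1 X0.00 Y0.00 E0.1828
G1 X1.16 Y4.35 E0.3326
G1 X-4.15 Y5.77 E0.5154
G1 X-5.31 Y1.42 E0.6651

At z = 1.6 mm: the cube (footprint 4.5×5.5) is included at this height; (whole slice rotated 75° about Z — lengths, areas and connectivity unchanged). The outline is a single polygon with 4 vertices. Extrusion per mm of travel: 0.25 × 0.32 / (π × 0.875²) = 0.033260. Accumulating E over each segment gives final E = 0.6651.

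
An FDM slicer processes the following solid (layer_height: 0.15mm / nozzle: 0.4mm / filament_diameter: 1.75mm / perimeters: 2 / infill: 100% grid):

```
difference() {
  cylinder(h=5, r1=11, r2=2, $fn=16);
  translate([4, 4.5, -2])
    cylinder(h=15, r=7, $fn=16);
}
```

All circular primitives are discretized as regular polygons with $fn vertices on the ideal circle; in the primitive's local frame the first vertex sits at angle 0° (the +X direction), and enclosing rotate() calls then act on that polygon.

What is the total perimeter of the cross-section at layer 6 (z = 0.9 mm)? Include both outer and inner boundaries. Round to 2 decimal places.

65.11 mm

At z = 0.9 mm: the cone: at t=0.180 of its height the radius interpolates to r₁+(r₂−r₁)t = 9.380, giving a regular 16-gon of that circumradius (perimeter = 2·16·9.380·sin(180°/16) = 58.56 mm); the cylinder at (4, 4.5): section is a regular 16-gon, circumradius r=7 (perimeter = 2·16·7.000·sin(180°/16) = 43.70 mm); Taking the first minus the rest: starting from the cone, the r=7 cylinder at (4, 4.5) partially overlaps it — only the 106.65 mm² overlap (of its 150.01 mm²) is removed, clipping the outline — boundary = 65.11 mm. Overall, the cross-section is a single solid region. Total boundary length (outer) = 65.11 mm.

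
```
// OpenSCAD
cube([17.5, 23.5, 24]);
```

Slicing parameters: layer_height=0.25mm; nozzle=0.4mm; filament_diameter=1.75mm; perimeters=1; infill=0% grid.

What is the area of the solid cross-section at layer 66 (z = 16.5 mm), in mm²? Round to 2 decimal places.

At z = 16.5 mm: the cube (footprint 17.5×23.5) is included at this height (area 411.25 mm²). Overall, the cross-section is a single solid region. Net area = 411.25 mm².

411.25 mm²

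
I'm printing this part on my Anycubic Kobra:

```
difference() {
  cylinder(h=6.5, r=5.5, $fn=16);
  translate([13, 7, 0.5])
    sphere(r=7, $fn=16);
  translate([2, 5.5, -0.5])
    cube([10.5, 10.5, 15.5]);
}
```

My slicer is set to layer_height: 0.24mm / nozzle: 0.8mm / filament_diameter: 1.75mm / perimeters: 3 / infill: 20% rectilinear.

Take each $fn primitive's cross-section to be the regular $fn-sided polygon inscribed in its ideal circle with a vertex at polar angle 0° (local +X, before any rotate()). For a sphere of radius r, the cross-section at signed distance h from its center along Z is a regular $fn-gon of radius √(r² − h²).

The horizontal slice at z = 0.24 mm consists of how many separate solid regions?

At z = 0.24 mm: the r=5.5 cylinder contributes a regular 16-gon of circumradius 5.5; the r=7 sphere at (13, 7) contributes a regular 16-gon of circumradius √(7²−0.26²) = 6.995; the cube at (2, 5.5) is present — its section is the full 10.5×10.5 rectangle; Taking the first minus the rest: starting from the r=5.5 cylinder, the r=7 sphere at (13, 7) misses the remaining region (no effect); the 10.5×10.5 cube at (2, 5.5) misses the remaining region (no effect) — 1 connected region. The result has 1 disconnected region.

1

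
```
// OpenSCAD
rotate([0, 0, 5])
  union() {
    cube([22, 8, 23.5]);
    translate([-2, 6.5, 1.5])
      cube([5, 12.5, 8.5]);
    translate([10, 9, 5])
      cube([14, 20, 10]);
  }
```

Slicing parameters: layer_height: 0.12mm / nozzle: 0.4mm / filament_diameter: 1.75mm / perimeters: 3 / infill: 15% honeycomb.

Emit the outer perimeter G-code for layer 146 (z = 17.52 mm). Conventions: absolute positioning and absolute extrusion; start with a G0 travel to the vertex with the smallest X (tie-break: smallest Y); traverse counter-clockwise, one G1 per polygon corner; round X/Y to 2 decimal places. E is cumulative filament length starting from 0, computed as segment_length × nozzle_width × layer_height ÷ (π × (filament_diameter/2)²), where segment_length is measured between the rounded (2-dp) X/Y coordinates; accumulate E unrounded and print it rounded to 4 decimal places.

G0 X-0.70 Y7.97 Z17.52
G1 X0.00 Y0.00 E0.1597
G1 X21.92 Y1.92 E0.5988
G1 X21.22 Y9.89 E0.7584
G1 X-0.70 Y7.97 E1.1975

At z = 17.52 mm: the cube (footprint 22×8) is included at this height; the cube at (-2, 6.5) is absent (z outside [1.5, 10]); the cube at (10, 9) is absent (z outside [5, 15]); Merging all regions: only the 22×8 cube is present, so the union is just that shape — 1 connected region; (whole slice rotated 5° about Z — lengths, areas and connectivity unchanged). The outline is a single polygon with 4 vertices. Extrusion per mm of travel: 0.4 × 0.12 / (π × 0.875²) = 0.019956. Accumulating E over each segment gives final E = 1.1975.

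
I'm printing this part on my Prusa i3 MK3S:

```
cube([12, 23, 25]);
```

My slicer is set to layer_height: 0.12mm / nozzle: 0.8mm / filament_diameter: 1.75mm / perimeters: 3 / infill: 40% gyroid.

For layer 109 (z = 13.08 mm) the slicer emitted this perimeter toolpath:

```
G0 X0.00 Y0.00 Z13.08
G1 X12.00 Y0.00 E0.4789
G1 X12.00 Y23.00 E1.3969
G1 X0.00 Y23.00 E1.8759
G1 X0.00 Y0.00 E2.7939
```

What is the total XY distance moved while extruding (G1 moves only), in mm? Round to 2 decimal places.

70.00 mm

Sum the Euclidean lengths of each G1 segment: total = 70.00 mm.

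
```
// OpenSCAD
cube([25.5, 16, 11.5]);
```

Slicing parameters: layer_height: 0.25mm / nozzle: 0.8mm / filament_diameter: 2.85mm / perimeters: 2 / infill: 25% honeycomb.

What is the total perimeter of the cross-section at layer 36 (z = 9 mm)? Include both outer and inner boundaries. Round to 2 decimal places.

At z = 9 mm: the cube is present — its section is the full 25.5×16 rectangle (perimeter 83.00 mm). Overall, the cross-section is a single solid region. Total boundary length (outer) = 83.00 mm.

83.00 mm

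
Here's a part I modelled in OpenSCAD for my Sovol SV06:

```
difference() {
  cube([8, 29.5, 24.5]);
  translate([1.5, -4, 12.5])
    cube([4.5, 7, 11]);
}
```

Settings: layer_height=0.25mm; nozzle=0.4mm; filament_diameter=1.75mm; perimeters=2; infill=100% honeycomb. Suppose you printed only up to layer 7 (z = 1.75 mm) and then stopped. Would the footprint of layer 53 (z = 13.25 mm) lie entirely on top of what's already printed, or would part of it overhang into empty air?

entirely on top

Compare the two slices. At z = 1.75: the 8×29.5 cube contributes its full rectangle (area 236.00 mm²); the cube at (1.5, -4) does not reach this height (z outside [12.5, 23.5]); Subtracting the remaining from the first: none of the subtracted shapes is present at this height, so the 8×29.5 cube is unchanged — area = 236.00 mm². At z = 13.25: the 8×29.5 cube contributes its full rectangle (area 236.00 mm²); the cube at (1.5, -4) is present — its section is the full 4.5×7 rectangle (area 31.50 mm²); After the difference (first − rest): starting from the 8×29.5 cube (236.00 mm²), the 4.5×7 cube at (1.5, -4) partially overlaps it — only the 13.50 mm² overlap (of its 31.50 mm²) is removed, clipping the outline — area = 222.50 mm². Checking containment: the cross-section at z = 13.25 is a subset of the cross-section at z = 1.75.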